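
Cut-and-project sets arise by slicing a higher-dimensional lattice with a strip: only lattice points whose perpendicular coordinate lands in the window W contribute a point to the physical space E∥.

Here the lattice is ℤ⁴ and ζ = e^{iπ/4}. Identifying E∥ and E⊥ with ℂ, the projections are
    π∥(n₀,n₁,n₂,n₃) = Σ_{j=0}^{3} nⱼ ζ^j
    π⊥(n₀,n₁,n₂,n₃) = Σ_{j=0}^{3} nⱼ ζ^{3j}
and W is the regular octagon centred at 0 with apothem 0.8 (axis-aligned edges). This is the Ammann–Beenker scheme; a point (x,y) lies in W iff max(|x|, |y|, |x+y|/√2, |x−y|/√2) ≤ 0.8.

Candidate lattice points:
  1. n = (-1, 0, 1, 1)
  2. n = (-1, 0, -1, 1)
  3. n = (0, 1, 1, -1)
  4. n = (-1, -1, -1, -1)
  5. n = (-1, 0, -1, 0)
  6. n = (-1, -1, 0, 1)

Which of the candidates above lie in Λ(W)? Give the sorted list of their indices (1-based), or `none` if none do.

With ζ = e^{iπ/4} the internal vectors are ζ^0,ζ^3,ζ^6,ζ^9.
#1 (-1, 0, 1, 1): internal (-0.2929, -0.2929); octagon support 0.4142 vs apothem 0.8 → ∈ W
#2 (-1, 0, -1, 1): internal (-0.2929, 1.7071); octagon support 1.7071 vs apothem 0.8 → ∉ W
#3 (0, 1, 1, -1): internal (-1.4142, -1.0000); octagon support 1.7071 vs apothem 0.8 → ∉ W
#4 (-1, -1, -1, -1): internal (-1.0000, -0.4142); octagon support 1.0000 vs apothem 0.8 → ∉ W
#5 (-1, 0, -1, 0): internal (-1.0000, 1.0000); octagon support 1.4142 vs apothem 0.8 → ∉ W
#6 (-1, -1, 0, 1): internal (0.4142, 0.0000); octagon support 0.4142 vs apothem 0.8 → ∈ W

1, 6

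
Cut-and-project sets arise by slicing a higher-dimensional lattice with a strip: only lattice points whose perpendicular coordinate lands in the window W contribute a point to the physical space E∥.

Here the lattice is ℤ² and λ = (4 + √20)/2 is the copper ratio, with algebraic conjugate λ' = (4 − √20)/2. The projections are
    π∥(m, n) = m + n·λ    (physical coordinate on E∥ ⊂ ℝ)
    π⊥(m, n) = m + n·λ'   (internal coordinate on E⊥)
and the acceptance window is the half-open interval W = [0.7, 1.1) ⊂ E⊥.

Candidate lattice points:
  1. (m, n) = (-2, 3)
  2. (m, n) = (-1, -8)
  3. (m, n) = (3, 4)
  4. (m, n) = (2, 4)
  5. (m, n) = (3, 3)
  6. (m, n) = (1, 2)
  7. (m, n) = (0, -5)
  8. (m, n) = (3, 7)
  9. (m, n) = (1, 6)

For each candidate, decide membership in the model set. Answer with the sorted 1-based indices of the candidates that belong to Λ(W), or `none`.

λ' = (4−√20)/2 ≈ -0.236068.
candidate 1: (m,n)=(-2,3) → π∥ = -2+3·λ ≈ 10.708204, π⊥ = -2+3·λ' ≈ -2.708204 ∉ [0.7, 1.1) ⇒ out
candidate 2: (m,n)=(-1,-8) → π∥ = -1-8·λ ≈ -34.888544, π⊥ = -1-8·λ' ≈ 0.888544 ∈ [0.7, 1.1) ⇒ IN Λ
candidate 3: (m,n)=(3,4) → π∥ = 3+4·λ ≈ 19.944272, π⊥ = 3+4·λ' ≈ 2.055728 ∉ [0.7, 1.1) ⇒ out
candidate 4: (m,n)=(2,4) → π∥ = 2+4·λ ≈ 18.944272, π⊥ = 2+4·λ' ≈ 1.055728 ∈ [0.7, 1.1) ⇒ IN Λ
candidate 5: (m,n)=(3,3) → π∥ = 3+3·λ ≈ 15.708204, π⊥ = 3+3·λ' ≈ 2.291796 ∉ [0.7, 1.1) ⇒ out
candidate 6: (m,n)=(1,2) → π∥ = 1+2·λ ≈ 9.472136, π⊥ = 1+2·λ' ≈ 0.527864 ∉ [0.7, 1.1) ⇒ out
candidate 7: (m,n)=(0,-5) → π∥ = 0-5·λ ≈ -21.180340, π⊥ = 0-5·λ' ≈ 1.180340 ∉ [0.7, 1.1) ⇒ out
candidate 8: (m,n)=(3,7) → π∥ = 3+7·λ ≈ 32.652476, π⊥ = 3+7·λ' ≈ 1.347524 ∉ [0.7, 1.1) ⇒ out
candidate 9: (m,n)=(1,6) → π∥ = 1+6·λ ≈ 26.416408, π⊥ = 1+6·λ' ≈ -0.416408 ∉ [0.7, 1.1) ⇒ out

2, 4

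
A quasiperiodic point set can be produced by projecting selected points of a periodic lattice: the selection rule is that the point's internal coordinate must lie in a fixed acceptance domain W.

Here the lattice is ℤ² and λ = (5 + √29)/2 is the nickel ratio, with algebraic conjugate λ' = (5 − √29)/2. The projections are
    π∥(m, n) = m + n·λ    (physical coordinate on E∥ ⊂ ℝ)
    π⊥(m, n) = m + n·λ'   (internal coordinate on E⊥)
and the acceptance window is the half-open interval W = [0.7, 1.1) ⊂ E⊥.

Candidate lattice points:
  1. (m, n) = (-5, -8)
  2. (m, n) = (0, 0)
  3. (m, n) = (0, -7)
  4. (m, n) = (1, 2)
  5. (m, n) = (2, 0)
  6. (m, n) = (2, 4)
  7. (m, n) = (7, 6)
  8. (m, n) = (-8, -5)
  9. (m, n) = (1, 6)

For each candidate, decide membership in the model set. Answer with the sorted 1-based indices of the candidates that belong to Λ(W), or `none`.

λ' = (5−√29)/2 ≈ -0.192582.
[1] lift (-5,-8): star map gives -3.459341; window check 0.7 ≤ -3.459341 < 1.1 is false → out
[2] lift (0,0): star map gives 0.000000; window check 0.7 ≤ 0.000000 < 1.1 is false → out
[3] lift (0,-7): star map gives 1.348077; window check 0.7 ≤ 1.348077 < 1.1 is false → out
[4] lift (1,2): star map gives 0.614835; window check 0.7 ≤ 0.614835 < 1.1 is false → out
[5] lift (2,0): star map gives 2.000000; window check 0.7 ≤ 2.000000 < 1.1 is false → out
[6] lift (2,4): star map gives 1.229670; window check 0.7 ≤ 1.229670 < 1.1 is false → out
[7] lift (7,6): star map gives 5.844506; window check 0.7 ≤ 5.844506 < 1.1 is false → out
[8] lift (-8,-5): star map gives -7.037088; window check 0.7 ≤ -7.037088 < 1.1 is false → out
[9] lift (1,6): star map gives -0.155494; window check 0.7 ≤ -0.155494 < 1.1 is false → out

none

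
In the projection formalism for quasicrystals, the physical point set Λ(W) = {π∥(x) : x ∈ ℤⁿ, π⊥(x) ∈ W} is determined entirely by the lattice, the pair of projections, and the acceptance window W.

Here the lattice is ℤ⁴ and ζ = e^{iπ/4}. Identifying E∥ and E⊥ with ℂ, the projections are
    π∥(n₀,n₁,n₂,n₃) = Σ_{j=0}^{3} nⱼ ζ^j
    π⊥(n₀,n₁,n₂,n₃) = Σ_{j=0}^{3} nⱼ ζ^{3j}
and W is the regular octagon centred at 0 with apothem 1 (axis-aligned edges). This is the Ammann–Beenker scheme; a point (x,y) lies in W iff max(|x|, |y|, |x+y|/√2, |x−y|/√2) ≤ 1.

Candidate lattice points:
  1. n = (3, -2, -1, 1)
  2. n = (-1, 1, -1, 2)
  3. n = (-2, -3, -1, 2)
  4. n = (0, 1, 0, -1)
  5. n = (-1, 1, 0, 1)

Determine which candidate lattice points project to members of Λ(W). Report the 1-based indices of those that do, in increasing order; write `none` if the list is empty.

none

Internal map: ζ^{3j} for j=0..3 gives (1,0), (−√2/2,√2/2), (0,−1), (√2/2,√2/2).
#1 (3, -2, -1, 1): internal (5.121320, 0.292893); octagon support 5.121320 vs apothem 1 → ∉ W
#2 (-1, 1, -1, 2): internal (-0.292893, 3.121320); octagon support 3.121320 vs apothem 1 → ∉ W
#3 (-2, -3, -1, 2): internal (1.535534, 0.292893); octagon support 1.535534 vs apothem 1 → ∉ W
#4 (0, 1, 0, -1): internal (-1.414214, 0.000000); octagon support 1.414214 vs apothem 1 → ∉ W
#5 (-1, 1, 0, 1): internal (-1.000000, 1.414214); octagon support 1.707107 vs apothem 1 → ∉ W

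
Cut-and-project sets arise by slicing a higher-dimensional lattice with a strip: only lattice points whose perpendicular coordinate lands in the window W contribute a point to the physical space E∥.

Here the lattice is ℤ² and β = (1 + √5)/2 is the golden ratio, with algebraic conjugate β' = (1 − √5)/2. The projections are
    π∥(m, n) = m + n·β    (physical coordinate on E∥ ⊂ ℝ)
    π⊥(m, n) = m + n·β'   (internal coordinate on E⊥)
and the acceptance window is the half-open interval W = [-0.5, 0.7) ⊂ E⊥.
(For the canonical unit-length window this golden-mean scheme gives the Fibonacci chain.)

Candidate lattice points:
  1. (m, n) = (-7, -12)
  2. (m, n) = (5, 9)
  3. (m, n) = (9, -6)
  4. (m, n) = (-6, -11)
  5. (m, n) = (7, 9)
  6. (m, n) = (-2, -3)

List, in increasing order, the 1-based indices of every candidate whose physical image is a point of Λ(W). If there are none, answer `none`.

1, 6

β' = (1−√5)/2 ≈ -0.61803.
#1 (-7,-12): internal coord -7 + (-12)·β' = +0.41641; +0.41641 ∈ [-0.5, 0.7) → IN Λ
#2 (5,9): internal coord 5 + (9)·β' = -0.56231; -0.56231 ∉ [-0.5, 0.7) → out
#3 (9,-6): internal coord 9 + (-6)·β' = +12.70820; +12.70820 ∉ [-0.5, 0.7) → out
#4 (-6,-11): internal coord -6 + (-11)·β' = +0.79837; +0.79837 ∉ [-0.5, 0.7) → out
#5 (7,9): internal coord 7 + (9)·β' = +1.43769; +1.43769 ∉ [-0.5, 0.7) → out
#6 (-2,-3): internal coord -2 + (-3)·β' = -0.14590; -0.14590 ∈ [-0.5, 0.7) → IN Λ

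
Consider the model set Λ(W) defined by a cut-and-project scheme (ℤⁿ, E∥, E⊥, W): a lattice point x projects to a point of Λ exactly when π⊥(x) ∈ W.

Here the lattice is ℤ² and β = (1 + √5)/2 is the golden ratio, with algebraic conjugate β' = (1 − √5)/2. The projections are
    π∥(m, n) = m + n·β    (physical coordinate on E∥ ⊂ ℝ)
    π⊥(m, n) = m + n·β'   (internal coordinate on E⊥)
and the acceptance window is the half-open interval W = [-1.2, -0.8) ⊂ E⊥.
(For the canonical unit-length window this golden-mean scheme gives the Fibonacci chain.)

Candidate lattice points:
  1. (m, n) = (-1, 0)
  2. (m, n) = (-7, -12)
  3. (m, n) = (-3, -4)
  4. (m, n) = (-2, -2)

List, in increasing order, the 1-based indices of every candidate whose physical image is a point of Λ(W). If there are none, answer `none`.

1

β' = (1−√5)/2 ≈ -0.6180.
#1 (-1,0): internal coord -1 + (0)·β' = -1.0000; -1.0000 ∈ [-1.2, -0.8) → IN Λ
#2 (-7,-12): internal coord -7 + (-12)·β' = +0.4164; +0.4164 ∉ [-1.2, -0.8) → out
#3 (-3,-4): internal coord -3 + (-4)·β' = -0.5279; -0.5279 ∉ [-1.2, -0.8) → out
#4 (-2,-2): internal coord -2 + (-2)·β' = -0.7639; -0.7639 ∉ [-1.2, -0.8) → out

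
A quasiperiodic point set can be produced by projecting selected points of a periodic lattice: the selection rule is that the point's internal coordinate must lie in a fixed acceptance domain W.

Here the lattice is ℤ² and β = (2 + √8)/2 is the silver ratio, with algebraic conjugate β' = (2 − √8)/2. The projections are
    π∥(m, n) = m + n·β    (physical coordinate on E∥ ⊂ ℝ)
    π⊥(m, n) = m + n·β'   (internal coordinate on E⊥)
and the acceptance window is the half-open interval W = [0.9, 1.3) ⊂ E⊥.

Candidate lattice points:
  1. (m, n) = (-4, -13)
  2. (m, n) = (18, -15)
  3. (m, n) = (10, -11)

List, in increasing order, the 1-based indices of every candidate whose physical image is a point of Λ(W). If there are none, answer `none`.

Numerically β ≈ 2.4142 and β' = −1/β ≈ -0.4142.
#1 (-4,-13): internal coord -4 + (-13)·β' = +1.3848; +1.3848 ∉ [0.9, 1.3) → out
#2 (18,-15): internal coord 18 + (-15)·β' = +24.2132; +24.2132 ∉ [0.9, 1.3) → out
#3 (10,-11): internal coord 10 + (-11)·β' = +14.5563; +14.5563 ∉ [0.9, 1.3) → out

none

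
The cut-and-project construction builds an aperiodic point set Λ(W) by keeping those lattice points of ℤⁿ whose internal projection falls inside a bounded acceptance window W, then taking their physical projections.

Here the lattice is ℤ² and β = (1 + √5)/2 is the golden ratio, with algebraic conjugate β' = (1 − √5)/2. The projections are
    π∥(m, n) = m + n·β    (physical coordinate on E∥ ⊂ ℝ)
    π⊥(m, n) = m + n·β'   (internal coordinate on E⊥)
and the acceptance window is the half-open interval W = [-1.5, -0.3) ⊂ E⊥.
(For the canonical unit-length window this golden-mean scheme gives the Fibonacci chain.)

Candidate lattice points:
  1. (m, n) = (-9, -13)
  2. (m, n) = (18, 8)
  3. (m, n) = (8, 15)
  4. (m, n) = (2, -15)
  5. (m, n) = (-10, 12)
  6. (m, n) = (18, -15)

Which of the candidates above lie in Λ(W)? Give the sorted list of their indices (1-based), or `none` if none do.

1, 3

Compute β' = (1−√5)/2 = -0.618034, so π⊥(m,n) = m -0.618034·n.
#1 (-9,-13): internal coord -9 + (-13)·β' = -0.965558; -0.965558 ∈ [-1.5, -0.3) → IN Λ
#2 (18,8): internal coord 18 + (8)·β' = +13.055728; +13.055728 ∉ [-1.5, -0.3) → out
#3 (8,15): internal coord 8 + (15)·β' = -1.270510; -1.270510 ∈ [-1.5, -0.3) → IN Λ
#4 (2,-15): internal coord 2 + (-15)·β' = +11.270510; +11.270510 ∉ [-1.5, -0.3) → out
#5 (-10,12): internal coord -10 + (12)·β' = -17.416408; -17.416408 ∉ [-1.5, -0.3) → out
#6 (18,-15): internal coord 18 + (-15)·β' = +27.270510; +27.270510 ∉ [-1.5, -0.3) → out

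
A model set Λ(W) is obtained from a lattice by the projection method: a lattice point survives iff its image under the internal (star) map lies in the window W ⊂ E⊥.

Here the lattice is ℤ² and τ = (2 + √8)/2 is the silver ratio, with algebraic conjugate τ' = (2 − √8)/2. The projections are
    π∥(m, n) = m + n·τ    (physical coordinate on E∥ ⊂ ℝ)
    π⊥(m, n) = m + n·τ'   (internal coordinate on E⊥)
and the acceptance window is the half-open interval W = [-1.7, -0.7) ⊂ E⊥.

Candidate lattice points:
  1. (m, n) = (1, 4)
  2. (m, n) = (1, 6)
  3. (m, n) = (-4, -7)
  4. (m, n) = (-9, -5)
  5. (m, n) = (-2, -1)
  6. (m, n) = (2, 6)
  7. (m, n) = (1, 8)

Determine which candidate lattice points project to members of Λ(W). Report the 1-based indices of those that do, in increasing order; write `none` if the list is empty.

Numerically τ ≈ 2.414214 and τ' = −1/τ ≈ -0.414214.
candidate 1: (m,n)=(1,4) → π∥ = 1+4·τ ≈ 10.656854, π⊥ = 1+4·τ' ≈ -0.656854 ∉ [-1.7, -0.7) ⇒ out
candidate 2: (m,n)=(1,6) → π∥ = 1+6·τ ≈ 15.485281, π⊥ = 1+6·τ' ≈ -1.485281 ∈ [-1.7, -0.7) ⇒ IN Λ
candidate 3: (m,n)=(-4,-7) → π∥ = -4-7·τ ≈ -20.899495, π⊥ = -4-7·τ' ≈ -1.100505 ∈ [-1.7, -0.7) ⇒ IN Λ
candidate 4: (m,n)=(-9,-5) → π∥ = -9-5·τ ≈ -21.071068, π⊥ = -9-5·τ' ≈ -6.928932 ∉ [-1.7, -0.7) ⇒ out
candidate 5: (m,n)=(-2,-1) → π∥ = -2-1·τ ≈ -4.414214, π⊥ = -2-1·τ' ≈ -1.585786 ∈ [-1.7, -0.7) ⇒ IN Λ
candidate 6: (m,n)=(2,6) → π∥ = 2+6·τ ≈ 16.485281, π⊥ = 2+6·τ' ≈ -0.485281 ∉ [-1.7, -0.7) ⇒ out
candidate 7: (m,n)=(1,8) → π∥ = 1+8·τ ≈ 20.313708, π⊥ = 1+8·τ' ≈ -2.313708 ∉ [-1.7, -0.7) ⇒ out

2, 3, 5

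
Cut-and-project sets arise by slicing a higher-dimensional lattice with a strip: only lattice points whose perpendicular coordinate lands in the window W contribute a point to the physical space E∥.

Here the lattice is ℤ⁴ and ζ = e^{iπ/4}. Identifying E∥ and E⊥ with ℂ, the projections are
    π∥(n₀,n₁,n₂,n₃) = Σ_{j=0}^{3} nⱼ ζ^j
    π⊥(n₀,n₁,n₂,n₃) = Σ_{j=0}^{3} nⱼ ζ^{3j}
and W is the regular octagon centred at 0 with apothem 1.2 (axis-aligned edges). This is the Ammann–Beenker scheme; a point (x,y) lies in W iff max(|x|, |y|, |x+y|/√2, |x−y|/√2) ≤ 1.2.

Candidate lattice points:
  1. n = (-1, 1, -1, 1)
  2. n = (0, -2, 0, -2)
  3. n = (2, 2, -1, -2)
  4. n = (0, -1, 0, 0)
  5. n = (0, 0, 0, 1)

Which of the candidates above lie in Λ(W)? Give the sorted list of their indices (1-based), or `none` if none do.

π⊥(n) = n₀ + n₁ζ³ + n₂ζ⁶ + n₃ζ⁹ where ζ = e^{iπ/4}.
#1 (-1, 1, -1, 1): internal (-1.000000, 2.414214); octagon support 2.414214 vs apothem 1.2 → ∉ W
#2 (0, -2, 0, -2): internal (0.000000, -2.828427); octagon support 2.828427 vs apothem 1.2 → ∉ W
#3 (2, 2, -1, -2): internal (-0.828427, 1.000000); octagon support 1.292893 vs apothem 1.2 → ∉ W
#4 (0, -1, 0, 0): internal (0.707107, -0.707107); octagon support 1.000000 vs apothem 1.2 → ∈ W
#5 (0, 0, 0, 1): internal (0.707107, 0.707107); octagon support 1.000000 vs apothem 1.2 → ∈ W

4, 5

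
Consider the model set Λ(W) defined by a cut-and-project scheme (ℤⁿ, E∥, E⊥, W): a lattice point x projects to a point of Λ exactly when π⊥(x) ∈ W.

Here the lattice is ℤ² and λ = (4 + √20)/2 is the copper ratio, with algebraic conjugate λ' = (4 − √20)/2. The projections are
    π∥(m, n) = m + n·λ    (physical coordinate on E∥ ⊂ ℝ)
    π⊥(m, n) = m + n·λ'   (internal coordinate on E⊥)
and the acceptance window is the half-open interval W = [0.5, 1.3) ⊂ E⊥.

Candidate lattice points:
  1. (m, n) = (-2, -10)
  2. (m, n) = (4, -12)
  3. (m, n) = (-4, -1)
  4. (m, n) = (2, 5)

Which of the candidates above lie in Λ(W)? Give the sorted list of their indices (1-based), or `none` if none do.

4

λ' = (4−√20)/2 ≈ -0.23607.
candidate 1: (m,n)=(-2,-10) → π∥ = -2-10·λ ≈ -44.36068, π⊥ = -2-10·λ' ≈ 0.36068 ∉ [0.5, 1.3) ⇒ out
candidate 2: (m,n)=(4,-12) → π∥ = 4-12·λ ≈ -46.83282, π⊥ = 4-12·λ' ≈ 6.83282 ∉ [0.5, 1.3) ⇒ out
candidate 3: (m,n)=(-4,-1) → π∥ = -4-1·λ ≈ -8.23607, π⊥ = -4-1·λ' ≈ -3.76393 ∉ [0.5, 1.3) ⇒ out
candidate 4: (m,n)=(2,5) → π∥ = 2+5·λ ≈ 23.18034, π⊥ = 2+5·λ' ≈ 0.81966 ∈ [0.5, 1.3) ⇒ IN Λ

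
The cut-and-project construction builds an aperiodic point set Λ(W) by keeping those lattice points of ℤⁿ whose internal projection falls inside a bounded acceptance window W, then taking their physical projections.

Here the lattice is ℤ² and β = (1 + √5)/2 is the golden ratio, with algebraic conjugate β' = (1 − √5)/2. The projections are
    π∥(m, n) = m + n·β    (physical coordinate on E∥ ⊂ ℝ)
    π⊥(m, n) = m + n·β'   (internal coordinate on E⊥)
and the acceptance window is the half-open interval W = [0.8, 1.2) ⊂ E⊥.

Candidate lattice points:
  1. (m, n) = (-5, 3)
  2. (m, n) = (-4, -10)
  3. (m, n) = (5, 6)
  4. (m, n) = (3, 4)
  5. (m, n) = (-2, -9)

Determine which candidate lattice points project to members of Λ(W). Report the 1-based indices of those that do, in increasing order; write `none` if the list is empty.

none

Compute β' = (1−√5)/2 = -0.61803, so π⊥(m,n) = m -0.61803·n.
#1 (-5,3): internal coord -5 + (3)·β' = -6.85410; -6.85410 ∉ [0.8, 1.2) → out
#2 (-4,-10): internal coord -4 + (-10)·β' = +2.18034; +2.18034 ∉ [0.8, 1.2) → out
#3 (5,6): internal coord 5 + (6)·β' = +1.29180; +1.29180 ∉ [0.8, 1.2) → out
#4 (3,4): internal coord 3 + (4)·β' = +0.52786; +0.52786 ∉ [0.8, 1.2) → out
#5 (-2,-9): internal coord -2 + (-9)·β' = +3.56231; +3.56231 ∉ [0.8, 1.2) → out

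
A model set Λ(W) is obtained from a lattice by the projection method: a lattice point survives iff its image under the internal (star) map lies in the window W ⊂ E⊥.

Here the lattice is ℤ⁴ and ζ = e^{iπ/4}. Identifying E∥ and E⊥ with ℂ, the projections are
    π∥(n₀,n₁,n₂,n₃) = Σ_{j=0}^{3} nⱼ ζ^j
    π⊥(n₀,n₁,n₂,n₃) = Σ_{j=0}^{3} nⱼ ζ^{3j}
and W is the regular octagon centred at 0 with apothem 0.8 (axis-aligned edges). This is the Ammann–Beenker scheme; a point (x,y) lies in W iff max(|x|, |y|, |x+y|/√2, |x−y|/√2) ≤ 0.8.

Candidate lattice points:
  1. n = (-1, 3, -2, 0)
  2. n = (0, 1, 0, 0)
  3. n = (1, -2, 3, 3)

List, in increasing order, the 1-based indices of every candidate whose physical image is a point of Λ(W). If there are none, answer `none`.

With ζ = e^{iπ/4} the internal vectors are ζ^0,ζ^3,ζ^6,ζ^9.
candidate 1: n = (-1, 3, -2, 0) → π⊥ ≈ (-3.1213, +4.1213); max(|x|,|y|,|x±y|/√2) = 5.1213 > 0.8 ⇒ ∉ W
candidate 2: n = (0, 1, 0, 0) → π⊥ ≈ (-0.7071, +0.7071); max(|x|,|y|,|x±y|/√2) = 1.0000 > 0.8 ⇒ ∉ W
candidate 3: n = (1, -2, 3, 3) → π⊥ ≈ (+4.5355, -2.2929); max(|x|,|y|,|x±y|/√2) = 4.8284 > 0.8 ⇒ ∉ W

none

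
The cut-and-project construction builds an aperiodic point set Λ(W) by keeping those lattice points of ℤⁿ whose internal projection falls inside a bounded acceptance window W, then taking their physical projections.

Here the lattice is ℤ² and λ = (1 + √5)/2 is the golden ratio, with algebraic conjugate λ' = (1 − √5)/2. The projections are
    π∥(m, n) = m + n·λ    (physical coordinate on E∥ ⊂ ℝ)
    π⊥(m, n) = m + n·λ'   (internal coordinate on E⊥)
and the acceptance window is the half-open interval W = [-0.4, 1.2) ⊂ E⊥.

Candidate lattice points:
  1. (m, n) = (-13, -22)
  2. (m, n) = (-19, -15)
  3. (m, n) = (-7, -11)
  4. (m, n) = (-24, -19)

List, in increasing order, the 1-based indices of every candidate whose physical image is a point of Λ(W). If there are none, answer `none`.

λ' = (1−√5)/2 ≈ -0.61803.
candidate 1: (m,n)=(-13,-22) → π∥ = -13-22·λ ≈ -48.59675, π⊥ = -13-22·λ' ≈ 0.59675 ∈ [-0.4, 1.2) ⇒ IN Λ
candidate 2: (m,n)=(-19,-15) → π∥ = -19-15·λ ≈ -43.27051, π⊥ = -19-15·λ' ≈ -9.72949 ∉ [-0.4, 1.2) ⇒ out
candidate 3: (m,n)=(-7,-11) → π∥ = -7-11·λ ≈ -24.79837, π⊥ = -7-11·λ' ≈ -0.20163 ∈ [-0.4, 1.2) ⇒ IN Λ
candidate 4: (m,n)=(-24,-19) → π∥ = -24-19·λ ≈ -54.74265, π⊥ = -24-19·λ' ≈ -12.25735 ∉ [-0.4, 1.2) ⇒ out

1, 3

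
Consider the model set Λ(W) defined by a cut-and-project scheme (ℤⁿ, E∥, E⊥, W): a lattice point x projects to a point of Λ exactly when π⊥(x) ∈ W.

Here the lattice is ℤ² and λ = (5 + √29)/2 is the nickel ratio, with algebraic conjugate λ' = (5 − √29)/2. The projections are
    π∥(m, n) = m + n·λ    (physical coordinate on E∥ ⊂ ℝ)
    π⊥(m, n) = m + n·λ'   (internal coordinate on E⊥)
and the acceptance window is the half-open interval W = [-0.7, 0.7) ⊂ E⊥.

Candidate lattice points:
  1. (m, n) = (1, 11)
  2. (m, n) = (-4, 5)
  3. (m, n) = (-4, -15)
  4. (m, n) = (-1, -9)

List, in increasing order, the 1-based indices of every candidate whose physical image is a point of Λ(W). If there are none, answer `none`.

λ' = (5−√29)/2 ≈ -0.1926.
[1] lift (1,11): star map gives -1.1184; window check -0.7 ≤ -1.1184 < 0.7 is false → out
[2] lift (-4,5): star map gives -4.9629; window check -0.7 ≤ -4.9629 < 0.7 is false → out
[3] lift (-4,-15): star map gives -1.1113; window check -0.7 ≤ -1.1113 < 0.7 is false → out
[4] lift (-1,-9): star map gives 0.7332; window check -0.7 ≤ 0.7332 < 0.7 is false → out

none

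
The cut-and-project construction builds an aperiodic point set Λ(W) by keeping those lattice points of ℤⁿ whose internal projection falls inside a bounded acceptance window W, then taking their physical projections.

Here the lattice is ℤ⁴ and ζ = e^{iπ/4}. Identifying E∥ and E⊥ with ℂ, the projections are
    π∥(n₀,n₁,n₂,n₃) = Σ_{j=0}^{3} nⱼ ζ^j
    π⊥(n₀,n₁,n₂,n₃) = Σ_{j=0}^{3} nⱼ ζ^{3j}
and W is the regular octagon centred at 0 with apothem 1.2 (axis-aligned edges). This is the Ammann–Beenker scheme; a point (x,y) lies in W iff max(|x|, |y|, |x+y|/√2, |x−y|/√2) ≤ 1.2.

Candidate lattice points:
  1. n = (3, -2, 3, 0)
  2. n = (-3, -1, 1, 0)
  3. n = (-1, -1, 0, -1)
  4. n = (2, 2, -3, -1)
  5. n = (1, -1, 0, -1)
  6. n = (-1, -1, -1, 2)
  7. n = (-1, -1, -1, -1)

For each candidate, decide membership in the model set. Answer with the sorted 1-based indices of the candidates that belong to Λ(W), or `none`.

7

With ζ = e^{iπ/4} the internal vectors are ζ^0,ζ^3,ζ^6,ζ^9.
#1 (3, -2, 3, 0): internal (4.4142, -4.4142); octagon support 6.2426 vs apothem 1.2 → ∉ W
#2 (-3, -1, 1, 0): internal (-2.2929, -1.7071); octagon support 2.8284 vs apothem 1.2 → ∉ W
#3 (-1, -1, 0, -1): internal (-1.0000, -1.4142); octagon support 1.7071 vs apothem 1.2 → ∉ W
#4 (2, 2, -3, -1): internal (-0.1213, 3.7071); octagon support 3.7071 vs apothem 1.2 → ∉ W
#5 (1, -1, 0, -1): internal (1.0000, -1.4142); octagon support 1.7071 vs apothem 1.2 → ∉ W
#6 (-1, -1, -1, 2): internal (1.1213, 1.7071); octagon support 2.0000 vs apothem 1.2 → ∉ W
#7 (-1, -1, -1, -1): internal (-1.0000, -0.4142); octagon support 1.0000 vs apothem 1.2 → ∈ W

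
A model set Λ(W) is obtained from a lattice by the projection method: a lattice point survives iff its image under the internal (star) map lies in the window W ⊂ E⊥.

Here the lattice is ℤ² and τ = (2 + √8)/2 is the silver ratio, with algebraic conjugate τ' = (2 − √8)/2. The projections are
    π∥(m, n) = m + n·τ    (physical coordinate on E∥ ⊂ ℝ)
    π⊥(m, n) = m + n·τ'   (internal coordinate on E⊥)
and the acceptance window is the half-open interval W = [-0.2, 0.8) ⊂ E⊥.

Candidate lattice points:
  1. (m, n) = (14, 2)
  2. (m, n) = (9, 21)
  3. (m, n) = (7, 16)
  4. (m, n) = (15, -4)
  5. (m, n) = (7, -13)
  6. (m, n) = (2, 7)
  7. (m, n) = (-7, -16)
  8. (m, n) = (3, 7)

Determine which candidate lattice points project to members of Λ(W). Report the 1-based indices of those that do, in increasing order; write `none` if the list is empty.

Compute τ' = (2−√8)/2 = -0.414214, so π⊥(m,n) = m -0.414214·n.
candidate 1: (m,n)=(14,2) → π∥ = 14+2·τ ≈ 18.828427, π⊥ = 14+2·τ' ≈ 13.171573 ∉ [-0.2, 0.8) ⇒ out
candidate 2: (m,n)=(9,21) → π∥ = 9+21·τ ≈ 59.698485, π⊥ = 9+21·τ' ≈ 0.301515 ∈ [-0.2, 0.8) ⇒ IN Λ
candidate 3: (m,n)=(7,16) → π∥ = 7+16·τ ≈ 45.627417, π⊥ = 7+16·τ' ≈ 0.372583 ∈ [-0.2, 0.8) ⇒ IN Λ
candidate 4: (m,n)=(15,-4) → π∥ = 15-4·τ ≈ 5.343146, π⊥ = 15-4·τ' ≈ 16.656854 ∉ [-0.2, 0.8) ⇒ out
candidate 5: (m,n)=(7,-13) → π∥ = 7-13·τ ≈ -24.384776, π⊥ = 7-13·τ' ≈ 12.384776 ∉ [-0.2, 0.8) ⇒ out
candidate 6: (m,n)=(2,7) → π∥ = 2+7·τ ≈ 18.899495, π⊥ = 2+7·τ' ≈ -0.899495 ∉ [-0.2, 0.8) ⇒ out
candidate 7: (m,n)=(-7,-16) → π∥ = -7-16·τ ≈ -45.627417, π⊥ = -7-16·τ' ≈ -0.372583 ∉ [-0.2, 0.8) ⇒ out
candidate 8: (m,n)=(3,7) → π∥ = 3+7·τ ≈ 19.899495, π⊥ = 3+7·τ' ≈ 0.100505 ∈ [-0.2, 0.8) ⇒ IN Λ

2, 3, 8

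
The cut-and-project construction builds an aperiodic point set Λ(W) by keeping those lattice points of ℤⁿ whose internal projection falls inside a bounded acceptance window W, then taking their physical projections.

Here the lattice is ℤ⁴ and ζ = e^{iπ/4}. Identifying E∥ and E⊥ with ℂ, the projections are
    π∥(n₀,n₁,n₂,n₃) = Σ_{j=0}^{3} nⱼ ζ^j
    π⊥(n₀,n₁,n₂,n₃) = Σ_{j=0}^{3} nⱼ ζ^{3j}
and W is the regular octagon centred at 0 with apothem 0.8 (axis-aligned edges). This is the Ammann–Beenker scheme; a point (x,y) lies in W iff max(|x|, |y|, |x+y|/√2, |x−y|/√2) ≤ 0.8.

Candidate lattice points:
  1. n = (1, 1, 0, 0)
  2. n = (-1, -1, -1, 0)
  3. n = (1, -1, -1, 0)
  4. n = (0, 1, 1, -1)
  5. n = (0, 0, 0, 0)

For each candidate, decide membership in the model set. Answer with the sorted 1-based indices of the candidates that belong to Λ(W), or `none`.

1, 2, 5

π⊥(n) = n₀ + n₁ζ³ + n₂ζ⁶ + n₃ζ⁹ where ζ = e^{iπ/4}.
candidate 1: n = (1, 1, 0, 0) → π⊥ ≈ (+0.2929, +0.7071); max(|x|,|y|,|x±y|/√2) = 0.7071 ≤ 0.8 ⇒ ∈ W
candidate 2: n = (-1, -1, -1, 0) → π⊥ ≈ (-0.2929, +0.2929); max(|x|,|y|,|x±y|/√2) = 0.4142 ≤ 0.8 ⇒ ∈ W
candidate 3: n = (1, -1, -1, 0) → π⊥ ≈ (+1.7071, +0.2929); max(|x|,|y|,|x±y|/√2) = 1.7071 > 0.8 ⇒ ∉ W
candidate 4: n = (0, 1, 1, -1) → π⊥ ≈ (-1.4142, -1.0000); max(|x|,|y|,|x±y|/√2) = 1.7071 > 0.8 ⇒ ∉ W
candidate 5: n = (0, 0, 0, 0) → π⊥ ≈ (+0.0000, +0.0000); max(|x|,|y|,|x±y|/√2) = 0.0000 ≤ 0.8 ⇒ ∈ W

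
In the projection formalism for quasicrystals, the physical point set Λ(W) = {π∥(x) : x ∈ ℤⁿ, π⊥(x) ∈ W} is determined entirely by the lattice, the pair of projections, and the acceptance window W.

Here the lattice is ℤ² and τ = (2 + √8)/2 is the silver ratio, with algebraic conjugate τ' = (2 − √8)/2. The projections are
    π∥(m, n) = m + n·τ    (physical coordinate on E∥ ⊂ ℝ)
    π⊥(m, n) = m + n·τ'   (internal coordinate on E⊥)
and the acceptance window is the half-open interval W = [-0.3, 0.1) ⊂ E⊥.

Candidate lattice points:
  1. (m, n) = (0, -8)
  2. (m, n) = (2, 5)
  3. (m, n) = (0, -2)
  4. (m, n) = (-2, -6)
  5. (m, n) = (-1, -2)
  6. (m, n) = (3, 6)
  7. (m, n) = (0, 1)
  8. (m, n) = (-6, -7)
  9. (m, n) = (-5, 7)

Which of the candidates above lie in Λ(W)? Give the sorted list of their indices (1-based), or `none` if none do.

2, 5

Numerically τ ≈ 2.41421 and τ' = −1/τ ≈ -0.41421.
#1 (0,-8): internal coord 0 + (-8)·τ' = +3.31371; +3.31371 ∉ [-0.3, 0.1) → out
#2 (2,5): internal coord 2 + (5)·τ' = -0.07107; -0.07107 ∈ [-0.3, 0.1) → IN Λ
#3 (0,-2): internal coord 0 + (-2)·τ' = +0.82843; +0.82843 ∉ [-0.3, 0.1) → out
#4 (-2,-6): internal coord -2 + (-6)·τ' = +0.48528; +0.48528 ∉ [-0.3, 0.1) → out
#5 (-1,-2): internal coord -1 + (-2)·τ' = -0.17157; -0.17157 ∈ [-0.3, 0.1) → IN Λ
#6 (3,6): internal coord 3 + (6)·τ' = +0.51472; +0.51472 ∉ [-0.3, 0.1) → out
#7 (0,1): internal coord 0 + (1)·τ' = -0.41421; -0.41421 ∉ [-0.3, 0.1) → out
#8 (-6,-7): internal coord -6 + (-7)·τ' = -3.10051; -3.10051 ∉ [-0.3, 0.1) → out
#9 (-5,7): internal coord -5 + (7)·τ' = -7.89949; -7.89949 ∉ [-0.3, 0.1) → out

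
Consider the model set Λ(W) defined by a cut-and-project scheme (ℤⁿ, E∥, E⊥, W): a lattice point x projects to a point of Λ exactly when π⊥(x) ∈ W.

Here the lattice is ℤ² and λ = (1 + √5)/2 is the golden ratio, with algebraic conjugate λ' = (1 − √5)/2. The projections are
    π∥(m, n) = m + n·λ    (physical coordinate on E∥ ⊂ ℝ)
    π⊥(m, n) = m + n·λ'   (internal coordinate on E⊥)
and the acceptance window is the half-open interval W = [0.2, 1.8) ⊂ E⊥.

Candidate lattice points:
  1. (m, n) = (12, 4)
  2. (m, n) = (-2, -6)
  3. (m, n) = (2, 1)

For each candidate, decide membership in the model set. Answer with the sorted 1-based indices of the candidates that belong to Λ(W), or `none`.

2, 3

Compute λ' = (1−√5)/2 = -0.618034, so π⊥(m,n) = m -0.618034·n.
#1 (12,4): internal coord 12 + (4)·λ' = +9.527864; +9.527864 ∉ [0.2, 1.8) → out
#2 (-2,-6): internal coord -2 + (-6)·λ' = +1.708204; +1.708204 ∈ [0.2, 1.8) → IN Λ
#3 (2,1): internal coord 2 + (1)·λ' = +1.381966; +1.381966 ∈ [0.2, 1.8) → IN Λ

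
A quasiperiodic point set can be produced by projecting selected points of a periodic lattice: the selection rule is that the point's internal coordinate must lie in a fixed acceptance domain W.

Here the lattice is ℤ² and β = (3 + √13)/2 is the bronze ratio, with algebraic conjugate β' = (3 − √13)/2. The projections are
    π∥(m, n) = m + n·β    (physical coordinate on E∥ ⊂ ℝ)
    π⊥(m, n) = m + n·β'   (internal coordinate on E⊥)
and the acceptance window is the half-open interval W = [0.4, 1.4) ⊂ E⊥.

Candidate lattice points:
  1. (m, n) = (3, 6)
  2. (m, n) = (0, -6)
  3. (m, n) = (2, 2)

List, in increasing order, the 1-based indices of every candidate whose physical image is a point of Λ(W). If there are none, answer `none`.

Compute β' = (3−√13)/2 = -0.30278, so π⊥(m,n) = m -0.30278·n.
#1 (3,6): internal coord 3 + (6)·β' = +1.18335; +1.18335 ∈ [0.4, 1.4) → IN Λ
#2 (0,-6): internal coord 0 + (-6)·β' = +1.81665; +1.81665 ∉ [0.4, 1.4) → out
#3 (2,2): internal coord 2 + (2)·β' = +1.39445; +1.39445 ∈ [0.4, 1.4) → IN Λ

1, 3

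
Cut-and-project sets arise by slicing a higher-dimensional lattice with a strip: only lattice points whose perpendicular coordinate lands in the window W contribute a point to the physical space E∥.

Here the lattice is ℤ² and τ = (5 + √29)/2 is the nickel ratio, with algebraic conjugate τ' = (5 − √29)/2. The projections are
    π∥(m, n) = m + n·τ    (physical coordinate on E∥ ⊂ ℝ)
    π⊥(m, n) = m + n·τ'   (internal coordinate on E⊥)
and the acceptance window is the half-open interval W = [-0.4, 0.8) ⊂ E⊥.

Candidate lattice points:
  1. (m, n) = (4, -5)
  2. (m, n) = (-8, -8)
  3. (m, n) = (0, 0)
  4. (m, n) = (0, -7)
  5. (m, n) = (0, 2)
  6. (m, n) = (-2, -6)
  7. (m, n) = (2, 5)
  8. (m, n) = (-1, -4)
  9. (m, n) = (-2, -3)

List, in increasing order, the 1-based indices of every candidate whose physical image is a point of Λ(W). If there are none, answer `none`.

Compute τ' = (5−√29)/2 = -0.19258, so π⊥(m,n) = m -0.19258·n.
#1 (4,-5): internal coord 4 + (-5)·τ' = +4.96291; +4.96291 ∉ [-0.4, 0.8) → out
#2 (-8,-8): internal coord -8 + (-8)·τ' = -6.45934; -6.45934 ∉ [-0.4, 0.8) → out
#3 (0,0): internal coord 0 + (0)·τ' = +0.00000; +0.00000 ∈ [-0.4, 0.8) → IN Λ
#4 (0,-7): internal coord 0 + (-7)·τ' = +1.34808; +1.34808 ∉ [-0.4, 0.8) → out
#5 (0,2): internal coord 0 + (2)·τ' = -0.38516; -0.38516 ∈ [-0.4, 0.8) → IN Λ
#6 (-2,-6): internal coord -2 + (-6)·τ' = -0.84451; -0.84451 ∉ [-0.4, 0.8) → out
#7 (2,5): internal coord 2 + (5)·τ' = +1.03709; +1.03709 ∉ [-0.4, 0.8) → out
#8 (-1,-4): internal coord -1 + (-4)·τ' = -0.22967; -0.22967 ∈ [-0.4, 0.8) → IN Λ
#9 (-2,-3): internal coord -2 + (-3)·τ' = -1.42225; -1.42225 ∉ [-0.4, 0.8) → out

3, 5, 8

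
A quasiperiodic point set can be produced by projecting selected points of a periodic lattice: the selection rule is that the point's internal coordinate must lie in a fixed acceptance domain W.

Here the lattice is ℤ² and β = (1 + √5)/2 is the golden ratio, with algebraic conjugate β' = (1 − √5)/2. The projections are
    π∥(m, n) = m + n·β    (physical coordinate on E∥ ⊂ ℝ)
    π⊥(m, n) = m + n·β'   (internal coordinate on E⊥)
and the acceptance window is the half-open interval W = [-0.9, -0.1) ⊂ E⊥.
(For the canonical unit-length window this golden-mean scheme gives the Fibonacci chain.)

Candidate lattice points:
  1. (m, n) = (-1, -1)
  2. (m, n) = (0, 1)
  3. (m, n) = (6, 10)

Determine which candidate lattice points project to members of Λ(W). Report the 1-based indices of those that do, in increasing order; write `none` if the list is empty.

Numerically β ≈ 1.6180 and β' = −1/β ≈ -0.6180.
candidate 1: (m,n)=(-1,-1) → π∥ = -1-1·β ≈ -2.6180, π⊥ = -1-1·β' ≈ -0.3820 ∈ [-0.9, -0.1) ⇒ IN Λ
candidate 2: (m,n)=(0,1) → π∥ = 0+1·β ≈ 1.6180, π⊥ = 0+1·β' ≈ -0.6180 ∈ [-0.9, -0.1) ⇒ IN Λ
candidate 3: (m,n)=(6,10) → π∥ = 6+10·β ≈ 22.1803, π⊥ = 6+10·β' ≈ -0.1803 ∈ [-0.9, -0.1) ⇒ IN Λ

1, 2, 3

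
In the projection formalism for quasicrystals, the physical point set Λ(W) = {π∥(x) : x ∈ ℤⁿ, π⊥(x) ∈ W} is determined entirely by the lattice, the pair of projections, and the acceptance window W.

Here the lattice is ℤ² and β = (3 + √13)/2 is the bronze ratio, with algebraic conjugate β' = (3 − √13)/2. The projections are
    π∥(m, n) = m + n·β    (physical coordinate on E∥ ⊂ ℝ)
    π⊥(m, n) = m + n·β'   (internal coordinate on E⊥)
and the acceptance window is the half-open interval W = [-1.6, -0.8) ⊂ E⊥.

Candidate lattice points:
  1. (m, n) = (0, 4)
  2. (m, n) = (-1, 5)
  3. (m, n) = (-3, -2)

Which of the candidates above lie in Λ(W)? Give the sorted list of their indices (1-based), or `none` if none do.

1

Numerically β ≈ 3.302776 and β' = −1/β ≈ -0.302776.
candidate 1: (m,n)=(0,4) → π∥ = 0+4·β ≈ 13.211103, π⊥ = 0+4·β' ≈ -1.211103 ∈ [-1.6, -0.8) ⇒ IN Λ
candidate 2: (m,n)=(-1,5) → π∥ = -1+5·β ≈ 15.513878, π⊥ = -1+5·β' ≈ -2.513878 ∉ [-1.6, -0.8) ⇒ out
candidate 3: (m,n)=(-3,-2) → π∥ = -3-2·β ≈ -9.605551, π⊥ = -3-2·β' ≈ -2.394449 ∉ [-1.6, -0.8) ⇒ out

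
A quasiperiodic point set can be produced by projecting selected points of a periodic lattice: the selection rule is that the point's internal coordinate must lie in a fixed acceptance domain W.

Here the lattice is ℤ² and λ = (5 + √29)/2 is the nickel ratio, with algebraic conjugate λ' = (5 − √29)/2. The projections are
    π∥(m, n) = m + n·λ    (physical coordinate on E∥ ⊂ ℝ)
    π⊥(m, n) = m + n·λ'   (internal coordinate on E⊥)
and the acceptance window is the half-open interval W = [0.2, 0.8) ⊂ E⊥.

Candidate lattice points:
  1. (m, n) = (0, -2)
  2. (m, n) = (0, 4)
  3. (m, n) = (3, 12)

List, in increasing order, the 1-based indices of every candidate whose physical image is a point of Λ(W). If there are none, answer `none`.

λ' = (5−√29)/2 ≈ -0.1926.
[1] lift (0,-2): star map gives 0.3852; window check 0.2 ≤ 0.3852 < 0.8 is true → IN Λ
[2] lift (0,4): star map gives -0.7703; window check 0.2 ≤ -0.7703 < 0.8 is false → out
[3] lift (3,12): star map gives 0.6890; window check 0.2 ≤ 0.6890 < 0.8 is true → IN Λ

1, 3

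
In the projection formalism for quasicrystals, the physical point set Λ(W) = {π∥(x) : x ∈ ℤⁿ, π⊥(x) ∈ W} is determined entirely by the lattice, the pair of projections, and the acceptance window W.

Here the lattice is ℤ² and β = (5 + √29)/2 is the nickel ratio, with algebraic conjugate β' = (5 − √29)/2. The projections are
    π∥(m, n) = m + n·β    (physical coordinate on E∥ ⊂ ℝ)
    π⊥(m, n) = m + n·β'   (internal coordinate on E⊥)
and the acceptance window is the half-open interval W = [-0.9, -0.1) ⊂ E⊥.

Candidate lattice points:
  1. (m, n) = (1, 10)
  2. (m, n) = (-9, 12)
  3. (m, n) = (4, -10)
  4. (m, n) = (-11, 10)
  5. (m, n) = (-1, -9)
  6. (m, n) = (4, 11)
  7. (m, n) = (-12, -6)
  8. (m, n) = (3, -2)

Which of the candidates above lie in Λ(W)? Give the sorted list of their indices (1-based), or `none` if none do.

none

Numerically β ≈ 5.1926 and β' = −1/β ≈ -0.1926.
#1 (1,10): internal coord 1 + (10)·β' = -0.9258; -0.9258 ∉ [-0.9, -0.1) → out
#2 (-9,12): internal coord -9 + (12)·β' = -11.3110; -11.3110 ∉ [-0.9, -0.1) → out
#3 (4,-10): internal coord 4 + (-10)·β' = +5.9258; +5.9258 ∉ [-0.9, -0.1) → out
#4 (-11,10): internal coord -11 + (10)·β' = -12.9258; -12.9258 ∉ [-0.9, -0.1) → out
#5 (-1,-9): internal coord -1 + (-9)·β' = +0.7332; +0.7332 ∉ [-0.9, -0.1) → out
#6 (4,11): internal coord 4 + (11)·β' = +1.8816; +1.8816 ∉ [-0.9, -0.1) → out
#7 (-12,-6): internal coord -12 + (-6)·β' = -10.8445; -10.8445 ∉ [-0.9, -0.1) → out
#8 (3,-2): internal coord 3 + (-2)·β' = +3.3852; +3.3852 ∉ [-0.9, -0.1) → out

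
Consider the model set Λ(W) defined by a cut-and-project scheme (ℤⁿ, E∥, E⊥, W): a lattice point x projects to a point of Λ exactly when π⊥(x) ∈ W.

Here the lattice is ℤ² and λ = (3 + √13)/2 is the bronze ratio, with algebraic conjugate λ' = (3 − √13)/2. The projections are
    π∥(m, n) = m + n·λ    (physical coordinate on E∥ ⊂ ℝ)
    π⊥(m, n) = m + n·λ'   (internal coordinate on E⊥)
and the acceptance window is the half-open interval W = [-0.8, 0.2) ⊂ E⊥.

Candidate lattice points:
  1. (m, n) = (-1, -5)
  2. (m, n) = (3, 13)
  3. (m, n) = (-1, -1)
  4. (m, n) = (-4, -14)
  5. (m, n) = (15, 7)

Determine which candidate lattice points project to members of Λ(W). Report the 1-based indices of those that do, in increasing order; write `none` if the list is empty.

3

Numerically λ ≈ 3.302776 and λ' = −1/λ ≈ -0.302776.
#1 (-1,-5): internal coord -1 + (-5)·λ' = +0.513878; +0.513878 ∉ [-0.8, 0.2) → out
#2 (3,13): internal coord 3 + (13)·λ' = -0.936083; -0.936083 ∉ [-0.8, 0.2) → out
#3 (-1,-1): internal coord -1 + (-1)·λ' = -0.697224; -0.697224 ∈ [-0.8, 0.2) → IN Λ
#4 (-4,-14): internal coord -4 + (-14)·λ' = +0.238859; +0.238859 ∉ [-0.8, 0.2) → out
#5 (15,7): internal coord 15 + (7)·λ' = +12.880571; +12.880571 ∉ [-0.8, 0.2) → out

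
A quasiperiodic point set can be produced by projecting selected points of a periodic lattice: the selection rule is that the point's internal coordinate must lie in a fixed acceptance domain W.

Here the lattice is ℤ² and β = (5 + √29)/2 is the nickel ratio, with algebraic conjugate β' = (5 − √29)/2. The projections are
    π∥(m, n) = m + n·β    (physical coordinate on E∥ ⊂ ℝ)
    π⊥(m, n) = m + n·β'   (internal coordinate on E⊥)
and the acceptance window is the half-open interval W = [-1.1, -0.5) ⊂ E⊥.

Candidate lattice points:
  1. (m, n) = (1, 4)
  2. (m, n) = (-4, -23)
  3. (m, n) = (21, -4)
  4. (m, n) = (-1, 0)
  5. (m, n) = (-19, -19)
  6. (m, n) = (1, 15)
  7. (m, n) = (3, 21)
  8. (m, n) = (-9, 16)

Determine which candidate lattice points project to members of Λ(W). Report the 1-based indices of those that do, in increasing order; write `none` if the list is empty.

4, 7

β' = (5−√29)/2 ≈ -0.19258.
#1 (1,4): internal coord 1 + (4)·β' = +0.22967; +0.22967 ∉ [-1.1, -0.5) → out
#2 (-4,-23): internal coord -4 + (-23)·β' = +0.42940; +0.42940 ∉ [-1.1, -0.5) → out
#3 (21,-4): internal coord 21 + (-4)·β' = +21.77033; +21.77033 ∉ [-1.1, -0.5) → out
#4 (-1,0): internal coord -1 + (0)·β' = -1.00000; -1.00000 ∈ [-1.1, -0.5) → IN Λ
#5 (-19,-19): internal coord -19 + (-19)·β' = -15.34093; -15.34093 ∉ [-1.1, -0.5) → out
#6 (1,15): internal coord 1 + (15)·β' = -1.88874; -1.88874 ∉ [-1.1, -0.5) → out
#7 (3,21): internal coord 3 + (21)·β' = -1.04423; -1.04423 ∈ [-1.1, -0.5) → IN Λ
#8 (-9,16): internal coord -9 + (16)·β' = -12.08132; -12.08132 ∉ [-1.1, -0.5) → out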